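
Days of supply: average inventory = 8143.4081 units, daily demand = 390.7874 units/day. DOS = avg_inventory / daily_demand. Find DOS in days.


DOS = 8143.4081 / 390.7874 = 20.8385

20.8385 days


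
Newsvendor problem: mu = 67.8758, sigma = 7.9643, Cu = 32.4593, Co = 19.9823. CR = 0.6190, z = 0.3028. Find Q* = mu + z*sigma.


CR = Cu/(Cu+Co) = 32.4593/(32.4593+19.9823) = 0.6190
z = 0.3028
Q* = 67.8758 + 0.3028 * 7.9643 = 70.2874

70.2874 units


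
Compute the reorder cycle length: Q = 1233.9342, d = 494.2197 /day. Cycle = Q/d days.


Cycle = 1233.9342 / 494.2197 = 2.4967

2.4967 days


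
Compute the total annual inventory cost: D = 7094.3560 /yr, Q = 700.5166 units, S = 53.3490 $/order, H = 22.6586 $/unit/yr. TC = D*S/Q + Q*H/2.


Ordering cost = D*S/Q = 540.2824
Holding cost = Q*H/2 = 7936.3627
TC = 540.2824 + 7936.3627 = 8476.6451

8476.6451 $/yr


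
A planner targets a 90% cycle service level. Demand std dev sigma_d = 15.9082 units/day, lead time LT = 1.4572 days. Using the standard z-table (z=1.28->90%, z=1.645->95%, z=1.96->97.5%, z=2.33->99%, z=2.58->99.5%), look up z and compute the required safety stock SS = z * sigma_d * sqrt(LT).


From the table, SL = 90% corresponds to z = 1.28
sqrt(LT) = sqrt(1.4572) = 1.2071
SS = 1.28 * 15.9082 * 1.2071 = 24.5805

24.5805 units


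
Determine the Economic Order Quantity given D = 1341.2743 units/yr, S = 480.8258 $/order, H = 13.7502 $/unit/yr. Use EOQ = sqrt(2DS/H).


2*D*S = 2 * 1341.2743 * 480.8258 = 1289838.5766
2*D*S/H = 93805.0775
EOQ = sqrt(93805.0775) = 306.2761

306.2761 units


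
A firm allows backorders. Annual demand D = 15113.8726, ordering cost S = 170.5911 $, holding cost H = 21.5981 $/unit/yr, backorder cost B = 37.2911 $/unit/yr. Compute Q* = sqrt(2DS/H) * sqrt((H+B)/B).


sqrt(2DS/H) = 488.6223
sqrt((H+B)/B) = 1.2567
Q* = 488.6223 * 1.2567 = 614.0285

614.0285 units


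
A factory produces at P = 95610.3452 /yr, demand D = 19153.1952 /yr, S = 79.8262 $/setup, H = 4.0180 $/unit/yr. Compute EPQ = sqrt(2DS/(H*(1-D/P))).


1 - D/P = 1 - 0.2003 = 0.7997
H*(1-D/P) = 3.2131
2DS = 3057853.5813
EPQ = sqrt(951685.6806) = 975.5438

975.5438 units


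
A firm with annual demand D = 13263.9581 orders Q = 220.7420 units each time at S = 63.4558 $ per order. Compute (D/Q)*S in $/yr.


Number of orders = D/Q = 60.0881
Cost = 60.0881 * 63.4558 = 3812.9358

3812.9358 $/yr


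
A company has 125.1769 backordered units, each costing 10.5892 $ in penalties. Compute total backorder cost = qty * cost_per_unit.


Total = 125.1769 * 10.5892 = 1325.5232

1325.5232 $


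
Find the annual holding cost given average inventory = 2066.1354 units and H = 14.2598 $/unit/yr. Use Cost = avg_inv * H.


Cost = 2066.1354 * 14.2598 = 29462.6776

29462.6776 $/yr


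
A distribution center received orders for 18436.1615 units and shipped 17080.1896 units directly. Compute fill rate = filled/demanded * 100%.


FR = 17080.1896 / 18436.1615 * 100 = 92.6450

92.6450%


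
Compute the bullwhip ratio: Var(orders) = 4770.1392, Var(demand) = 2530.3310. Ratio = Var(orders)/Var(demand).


BW = 4770.1392 / 2530.3310 = 1.8852

1.8852


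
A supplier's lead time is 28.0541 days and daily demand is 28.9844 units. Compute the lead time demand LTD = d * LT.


LTD = 28.9844 * 28.0541 = 813.1313

813.1313 units


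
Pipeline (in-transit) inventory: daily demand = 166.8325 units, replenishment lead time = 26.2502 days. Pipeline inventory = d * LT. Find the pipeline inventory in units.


Pipeline = 166.8325 * 26.2502 = 4379.3865

4379.3865 units


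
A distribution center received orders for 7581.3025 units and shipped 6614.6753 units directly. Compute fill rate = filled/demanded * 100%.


FR = 6614.6753 / 7581.3025 * 100 = 87.2499

87.2499%


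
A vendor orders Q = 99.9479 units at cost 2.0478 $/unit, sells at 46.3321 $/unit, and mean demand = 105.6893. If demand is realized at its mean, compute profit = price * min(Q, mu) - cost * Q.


Sales at mu = min(99.9479, 105.6893) = 99.9479
Revenue = 46.3321 * 99.9479 = 4630.7961
Total cost = 2.0478 * 99.9479 = 204.6733
Profit = 4630.7961 - 204.6733 = 4426.1228

4426.1228 $


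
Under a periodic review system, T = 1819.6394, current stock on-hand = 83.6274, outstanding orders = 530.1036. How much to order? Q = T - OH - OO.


Inventory position = OH + OO = 83.6274 + 530.1036 = 613.7310
Q = 1819.6394 - 613.7310 = 1205.9084

1205.9084 units


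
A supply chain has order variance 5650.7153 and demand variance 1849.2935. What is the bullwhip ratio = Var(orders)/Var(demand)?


BW = 5650.7153 / 1849.2935 = 3.0556

3.0556


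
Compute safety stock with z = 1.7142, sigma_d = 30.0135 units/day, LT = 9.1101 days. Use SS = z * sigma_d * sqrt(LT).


sqrt(LT) = sqrt(9.1101) = 3.0183
SS = 1.7142 * 30.0135 * 3.0183 = 155.2886

155.2886 units


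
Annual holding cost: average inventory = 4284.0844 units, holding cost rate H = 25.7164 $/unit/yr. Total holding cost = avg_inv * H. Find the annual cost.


Cost = 4284.0844 * 25.7164 = 110171.2281

110171.2281 $/yr


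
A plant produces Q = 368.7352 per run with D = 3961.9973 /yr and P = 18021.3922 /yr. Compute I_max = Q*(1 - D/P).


D/P = 0.2198
1 - D/P = 0.7802
I_max = 368.7352 * 0.7802 = 287.6689

287.6689 units


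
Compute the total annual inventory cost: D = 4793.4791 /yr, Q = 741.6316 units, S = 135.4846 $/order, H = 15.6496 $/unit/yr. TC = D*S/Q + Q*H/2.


Ordering cost = D*S/Q = 875.6943
Holding cost = Q*H/2 = 5803.1189
TC = 875.6943 + 5803.1189 = 6678.8133

6678.8133 $/yr


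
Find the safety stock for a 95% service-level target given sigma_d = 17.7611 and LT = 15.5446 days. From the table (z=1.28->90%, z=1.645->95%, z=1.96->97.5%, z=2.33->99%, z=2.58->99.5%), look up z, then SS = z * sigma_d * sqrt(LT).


From the table, SL = 95% corresponds to z = 1.645
sqrt(LT) = sqrt(15.5446) = 3.9427
SS = 1.645 * 17.7611 * 3.9427 = 115.1929

115.1929 units


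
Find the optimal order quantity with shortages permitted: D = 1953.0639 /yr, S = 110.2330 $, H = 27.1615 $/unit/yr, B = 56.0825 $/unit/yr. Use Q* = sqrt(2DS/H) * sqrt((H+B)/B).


sqrt(2DS/H) = 125.9077
sqrt((H+B)/B) = 1.2183
Q* = 125.9077 * 1.2183 = 153.3963

153.3963 units


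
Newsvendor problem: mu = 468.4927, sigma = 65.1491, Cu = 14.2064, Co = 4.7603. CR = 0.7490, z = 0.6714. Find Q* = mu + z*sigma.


CR = Cu/(Cu+Co) = 14.2064/(14.2064+4.7603) = 0.7490
z = 0.6714
Q* = 468.4927 + 0.6714 * 65.1491 = 512.2338

512.2338 units


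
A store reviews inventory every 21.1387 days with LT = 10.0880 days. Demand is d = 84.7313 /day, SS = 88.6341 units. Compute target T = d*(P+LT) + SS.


P + LT = 31.2267
d*(P+LT) = 84.7313 * 31.2267 = 2645.8789
T = 2645.8789 + 88.6341 = 2734.5130

2734.5130 units


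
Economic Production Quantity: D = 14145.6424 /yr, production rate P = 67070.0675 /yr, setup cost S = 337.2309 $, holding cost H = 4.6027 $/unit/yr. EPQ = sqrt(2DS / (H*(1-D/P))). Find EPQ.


1 - D/P = 1 - 0.2109 = 0.7891
H*(1-D/P) = 3.6320
2DS = 9540695.4353
EPQ = sqrt(2626878.3285) = 1620.7647

1620.7647 units


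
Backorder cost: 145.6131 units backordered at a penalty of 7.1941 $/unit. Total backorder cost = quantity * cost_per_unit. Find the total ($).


Total = 145.6131 * 7.1941 = 1047.5552

1047.5552 $


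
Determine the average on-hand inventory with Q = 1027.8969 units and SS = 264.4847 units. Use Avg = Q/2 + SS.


Q/2 = 513.9484
Avg = 513.9484 + 264.4847 = 778.4331

778.4331 units


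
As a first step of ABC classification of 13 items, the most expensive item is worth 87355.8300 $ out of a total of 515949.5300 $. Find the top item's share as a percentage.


Top item = 87355.8300
Total = 515949.5300
Percentage = 87355.8300 / 515949.5300 * 100 = 16.9311

16.9311%


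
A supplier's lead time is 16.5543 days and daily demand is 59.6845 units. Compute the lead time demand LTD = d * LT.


LTD = 59.6845 * 16.5543 = 988.0351

988.0351 units


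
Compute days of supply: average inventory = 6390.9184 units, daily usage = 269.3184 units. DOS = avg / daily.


DOS = 6390.9184 / 269.3184 = 23.7300

23.7300 days


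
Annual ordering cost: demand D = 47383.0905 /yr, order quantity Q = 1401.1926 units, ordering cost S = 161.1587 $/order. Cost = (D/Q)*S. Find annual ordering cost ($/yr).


Number of orders = D/Q = 33.8163
Cost = 33.8163 * 161.1587 = 5449.7842

5449.7842 $/yr


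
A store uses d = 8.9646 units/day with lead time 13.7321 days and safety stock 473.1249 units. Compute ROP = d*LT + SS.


d*LT = 8.9646 * 13.7321 = 123.1028
ROP = 123.1028 + 473.1249 = 596.2277

596.2277 units


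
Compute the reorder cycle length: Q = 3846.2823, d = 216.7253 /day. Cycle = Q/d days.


Cycle = 3846.2823 / 216.7253 = 17.7473

17.7473 days


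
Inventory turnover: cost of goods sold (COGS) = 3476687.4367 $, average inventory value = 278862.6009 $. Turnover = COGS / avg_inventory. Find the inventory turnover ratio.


Turnover = 3476687.4367 / 278862.6009 = 12.4674

12.4674


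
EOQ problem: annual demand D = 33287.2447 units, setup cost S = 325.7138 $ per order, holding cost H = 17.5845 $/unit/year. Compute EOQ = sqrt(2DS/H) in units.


2*D*S = 2 * 33287.2447 * 325.7138 = 21684229.9255
2*D*S/H = 1233144.5265
EOQ = sqrt(1233144.5265) = 1110.4704

1110.4704 units


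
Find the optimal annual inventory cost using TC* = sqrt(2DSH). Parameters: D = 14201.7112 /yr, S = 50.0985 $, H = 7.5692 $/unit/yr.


2*D*S*H = 10770735.8732
TC* = sqrt(10770735.8732) = 3281.8799

3281.8799 $/yr


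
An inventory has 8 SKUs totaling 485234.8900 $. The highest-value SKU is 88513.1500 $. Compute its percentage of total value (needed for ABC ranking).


Top item = 88513.1500
Total = 485234.8900
Percentage = 88513.1500 / 485234.8900 * 100 = 18.2413

18.2413%


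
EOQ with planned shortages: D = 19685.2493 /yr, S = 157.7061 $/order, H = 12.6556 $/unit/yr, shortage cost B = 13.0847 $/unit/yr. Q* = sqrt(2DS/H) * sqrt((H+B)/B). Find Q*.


sqrt(2DS/H) = 700.4358
sqrt((H+B)/B) = 1.4026
Q* = 700.4358 * 1.4026 = 982.4111

982.4111 units


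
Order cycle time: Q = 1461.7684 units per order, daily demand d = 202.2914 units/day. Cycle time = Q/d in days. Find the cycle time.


Cycle = 1461.7684 / 202.2914 = 7.2261

7.2261 days


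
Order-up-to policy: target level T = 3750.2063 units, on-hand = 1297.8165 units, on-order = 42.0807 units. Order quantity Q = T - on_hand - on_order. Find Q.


Inventory position = OH + OO = 1297.8165 + 42.0807 = 1339.8972
Q = 3750.2063 - 1339.8972 = 2410.3091

2410.3091 units


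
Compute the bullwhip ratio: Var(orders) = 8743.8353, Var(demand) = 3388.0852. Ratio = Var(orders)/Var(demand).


BW = 8743.8353 / 3388.0852 = 2.5808

2.5808


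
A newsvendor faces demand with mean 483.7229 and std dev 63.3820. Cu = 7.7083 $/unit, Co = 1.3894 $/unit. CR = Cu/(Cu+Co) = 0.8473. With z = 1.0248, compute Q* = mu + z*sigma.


CR = Cu/(Cu+Co) = 7.7083/(7.7083+1.3894) = 0.8473
z = 1.0248
Q* = 483.7229 + 1.0248 * 63.3820 = 548.6768

548.6768 units


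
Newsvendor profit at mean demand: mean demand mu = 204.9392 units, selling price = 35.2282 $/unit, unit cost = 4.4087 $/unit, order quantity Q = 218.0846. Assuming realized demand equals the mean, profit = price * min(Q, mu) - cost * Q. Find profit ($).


Sales at mu = min(218.0846, 204.9392) = 204.9392
Revenue = 35.2282 * 204.9392 = 7219.6391
Total cost = 4.4087 * 218.0846 = 961.4696
Profit = 7219.6391 - 961.4696 = 6258.1695

6258.1695 $


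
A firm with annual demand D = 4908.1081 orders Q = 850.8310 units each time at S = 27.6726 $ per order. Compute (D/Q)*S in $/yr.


Number of orders = D/Q = 5.7686
Cost = 5.7686 * 27.6726 = 159.6323

159.6323 $/yr


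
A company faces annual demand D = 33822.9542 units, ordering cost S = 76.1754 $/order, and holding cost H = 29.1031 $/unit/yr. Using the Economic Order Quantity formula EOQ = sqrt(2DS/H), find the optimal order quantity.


2*D*S = 2 * 33822.9542 * 76.1754 = 5152954.1307
2*D*S/H = 177058.5996
EOQ = sqrt(177058.5996) = 420.7833

420.7833 units


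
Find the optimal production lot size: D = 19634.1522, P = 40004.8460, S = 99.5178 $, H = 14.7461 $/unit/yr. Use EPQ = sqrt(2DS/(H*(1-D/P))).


1 - D/P = 1 - 0.4908 = 0.5092
H*(1-D/P) = 7.5088
2DS = 3907895.2636
EPQ = sqrt(520442.2227) = 721.4168

721.4168 units


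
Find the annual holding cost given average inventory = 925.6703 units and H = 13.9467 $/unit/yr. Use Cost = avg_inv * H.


Cost = 925.6703 * 13.9467 = 12910.0460

12910.0460 $/yr


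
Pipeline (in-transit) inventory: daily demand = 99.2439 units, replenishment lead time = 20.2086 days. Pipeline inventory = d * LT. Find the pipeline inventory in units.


Pipeline = 99.2439 * 20.2086 = 2005.5803

2005.5803 units


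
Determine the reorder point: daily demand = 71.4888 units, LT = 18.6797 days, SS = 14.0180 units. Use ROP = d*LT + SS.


d*LT = 71.4888 * 18.6797 = 1335.3893
ROP = 1335.3893 + 14.0180 = 1349.4073

1349.4073 units


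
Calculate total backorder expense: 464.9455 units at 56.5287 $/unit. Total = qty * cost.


Total = 464.9455 * 56.5287 = 26282.7647

26282.7647 $


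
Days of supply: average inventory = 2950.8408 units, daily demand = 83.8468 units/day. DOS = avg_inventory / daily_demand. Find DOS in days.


DOS = 2950.8408 / 83.8468 = 35.1932

35.1932 days


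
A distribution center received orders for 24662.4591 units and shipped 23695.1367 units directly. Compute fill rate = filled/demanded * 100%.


FR = 23695.1367 / 24662.4591 * 100 = 96.0778

96.0778%


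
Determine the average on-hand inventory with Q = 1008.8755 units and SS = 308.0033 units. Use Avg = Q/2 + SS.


Q/2 = 504.4377
Avg = 504.4377 + 308.0033 = 812.4411

812.4411 units


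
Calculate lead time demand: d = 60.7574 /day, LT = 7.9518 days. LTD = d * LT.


LTD = 60.7574 * 7.9518 = 483.1307

483.1307 units


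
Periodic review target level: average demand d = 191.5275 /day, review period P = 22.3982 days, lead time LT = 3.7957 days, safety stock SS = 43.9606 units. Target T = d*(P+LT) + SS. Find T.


P + LT = 26.1939
d*(P+LT) = 191.5275 * 26.1939 = 5016.8522
T = 5016.8522 + 43.9606 = 5060.8128

5060.8128 units


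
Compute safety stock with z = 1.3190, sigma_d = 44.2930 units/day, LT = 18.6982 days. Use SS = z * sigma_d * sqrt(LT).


sqrt(LT) = sqrt(18.6982) = 4.3241
SS = 1.3190 * 44.2930 * 4.3241 = 252.6270

252.6270 units


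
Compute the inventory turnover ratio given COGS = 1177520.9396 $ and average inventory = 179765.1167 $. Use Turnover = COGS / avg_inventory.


Turnover = 1177520.9396 / 179765.1167 = 6.5503

6.5503


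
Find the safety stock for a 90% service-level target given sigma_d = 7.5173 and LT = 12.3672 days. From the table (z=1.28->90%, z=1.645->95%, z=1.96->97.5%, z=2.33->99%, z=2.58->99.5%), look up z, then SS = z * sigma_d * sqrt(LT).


From the table, SL = 90% corresponds to z = 1.28
sqrt(LT) = sqrt(12.3672) = 3.5167
SS = 1.28 * 7.5173 * 3.5167 = 33.8382

33.8382 units


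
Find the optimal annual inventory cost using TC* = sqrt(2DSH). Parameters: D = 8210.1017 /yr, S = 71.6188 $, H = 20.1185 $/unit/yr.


2*D*S*H = 23659260.7040
TC* = sqrt(23659260.7040) = 4864.0786

4864.0786 $/yr


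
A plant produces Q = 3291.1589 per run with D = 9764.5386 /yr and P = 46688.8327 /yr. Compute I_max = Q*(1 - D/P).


D/P = 0.2091
1 - D/P = 0.7909
I_max = 3291.1589 * 0.7909 = 2602.8434

2602.8434 units


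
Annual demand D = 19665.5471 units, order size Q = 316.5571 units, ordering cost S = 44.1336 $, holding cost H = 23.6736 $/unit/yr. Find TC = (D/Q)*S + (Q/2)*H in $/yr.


Ordering cost = D*S/Q = 2741.7214
Holding cost = Q*H/2 = 3747.0231
TC = 2741.7214 + 3747.0231 = 6488.7445

6488.7445 $/yr


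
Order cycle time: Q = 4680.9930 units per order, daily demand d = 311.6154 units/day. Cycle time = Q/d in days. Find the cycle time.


Cycle = 4680.9930 / 311.6154 = 15.0217

15.0217 days


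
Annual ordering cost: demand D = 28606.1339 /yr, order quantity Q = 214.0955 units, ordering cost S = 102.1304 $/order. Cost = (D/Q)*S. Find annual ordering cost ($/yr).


Number of orders = D/Q = 133.6139
Cost = 133.6139 * 102.1304 = 13646.0407

13646.0407 $/yr


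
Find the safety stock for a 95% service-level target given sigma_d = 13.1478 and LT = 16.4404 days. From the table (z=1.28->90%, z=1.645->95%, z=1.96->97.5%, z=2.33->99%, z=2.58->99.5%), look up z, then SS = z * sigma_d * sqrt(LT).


From the table, SL = 95% corresponds to z = 1.645
sqrt(LT) = sqrt(16.4404) = 4.0547
SS = 1.645 * 13.1478 * 4.0547 = 87.6951

87.6951 units


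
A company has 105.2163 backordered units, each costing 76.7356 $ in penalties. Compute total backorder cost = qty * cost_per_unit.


Total = 105.2163 * 76.7356 = 8073.8359

8073.8359 $


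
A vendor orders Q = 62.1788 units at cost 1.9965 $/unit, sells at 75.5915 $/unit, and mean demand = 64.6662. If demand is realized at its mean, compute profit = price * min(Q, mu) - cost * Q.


Sales at mu = min(62.1788, 64.6662) = 62.1788
Revenue = 75.5915 * 62.1788 = 4700.1888
Total cost = 1.9965 * 62.1788 = 124.1400
Profit = 4700.1888 - 124.1400 = 4576.0488

4576.0488 $


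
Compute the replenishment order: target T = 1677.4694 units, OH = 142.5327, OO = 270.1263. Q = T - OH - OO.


Inventory position = OH + OO = 142.5327 + 270.1263 = 412.6590
Q = 1677.4694 - 412.6590 = 1264.8104

1264.8104 units


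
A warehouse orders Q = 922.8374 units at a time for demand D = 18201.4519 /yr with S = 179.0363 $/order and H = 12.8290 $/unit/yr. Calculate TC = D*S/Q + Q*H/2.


Ordering cost = D*S/Q = 3531.1969
Holding cost = Q*H/2 = 5919.5405
TC = 3531.1969 + 5919.5405 = 9450.7374

9450.7374 $/yr


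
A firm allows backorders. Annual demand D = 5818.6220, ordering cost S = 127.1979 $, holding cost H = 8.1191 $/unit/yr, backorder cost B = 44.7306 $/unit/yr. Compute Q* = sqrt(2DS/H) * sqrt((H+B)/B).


sqrt(2DS/H) = 426.9835
sqrt((H+B)/B) = 1.0870
Q* = 426.9835 * 1.0870 = 464.1197

464.1197 units


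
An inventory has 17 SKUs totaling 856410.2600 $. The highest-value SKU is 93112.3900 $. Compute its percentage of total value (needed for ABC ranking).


Top item = 93112.3900
Total = 856410.2600
Percentage = 93112.3900 / 856410.2600 * 100 = 10.8724

10.8724%


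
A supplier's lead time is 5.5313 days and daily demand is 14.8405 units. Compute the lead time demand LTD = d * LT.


LTD = 14.8405 * 5.5313 = 82.0873

82.0873 units


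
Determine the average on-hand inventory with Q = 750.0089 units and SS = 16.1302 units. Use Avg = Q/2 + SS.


Q/2 = 375.0045
Avg = 375.0045 + 16.1302 = 391.1347

391.1347 units


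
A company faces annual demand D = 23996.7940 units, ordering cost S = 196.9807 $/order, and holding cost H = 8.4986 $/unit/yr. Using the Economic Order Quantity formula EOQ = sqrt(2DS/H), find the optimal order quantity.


2*D*S = 2 * 23996.7940 * 196.9807 = 9453810.5598
2*D*S/H = 1112396.2252
EOQ = sqrt(1112396.2252) = 1054.7020

1054.7020 units


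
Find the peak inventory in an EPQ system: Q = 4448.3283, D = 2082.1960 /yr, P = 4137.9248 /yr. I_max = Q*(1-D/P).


D/P = 0.5032
1 - D/P = 0.4968
I_max = 4448.3283 * 0.4968 = 2209.9378

2209.9378 units


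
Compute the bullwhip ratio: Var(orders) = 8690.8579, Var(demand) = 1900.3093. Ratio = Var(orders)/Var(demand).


BW = 8690.8579 / 1900.3093 = 4.5734

4.5734


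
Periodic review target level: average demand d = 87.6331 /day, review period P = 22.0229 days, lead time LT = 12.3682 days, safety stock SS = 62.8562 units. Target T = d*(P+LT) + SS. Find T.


P + LT = 34.3911
d*(P+LT) = 87.6331 * 34.3911 = 3013.7987
T = 3013.7987 + 62.8562 = 3076.6549

3076.6549 units


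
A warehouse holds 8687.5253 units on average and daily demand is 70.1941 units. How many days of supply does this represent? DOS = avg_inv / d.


DOS = 8687.5253 / 70.1941 = 123.7643

123.7643 days


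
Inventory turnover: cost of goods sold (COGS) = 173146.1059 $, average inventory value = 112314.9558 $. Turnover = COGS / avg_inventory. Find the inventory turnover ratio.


Turnover = 173146.1059 / 112314.9558 = 1.5416

1.5416


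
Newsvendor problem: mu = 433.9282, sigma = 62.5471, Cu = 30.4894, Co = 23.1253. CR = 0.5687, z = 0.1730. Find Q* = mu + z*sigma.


CR = Cu/(Cu+Co) = 30.4894/(30.4894+23.1253) = 0.5687
z = 0.1730
Q* = 433.9282 + 0.1730 * 62.5471 = 444.7488

444.7488 units


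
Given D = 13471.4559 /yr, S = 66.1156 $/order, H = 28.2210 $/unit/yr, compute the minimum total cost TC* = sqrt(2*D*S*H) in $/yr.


2*D*S*H = 50271387.4616
TC* = sqrt(50271387.4616) = 7090.2318

7090.2318 $/yr


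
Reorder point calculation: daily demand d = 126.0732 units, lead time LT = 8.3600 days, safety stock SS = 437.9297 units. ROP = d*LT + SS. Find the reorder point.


d*LT = 126.0732 * 8.3600 = 1053.9720
ROP = 1053.9720 + 437.9297 = 1491.9017

1491.9017 units


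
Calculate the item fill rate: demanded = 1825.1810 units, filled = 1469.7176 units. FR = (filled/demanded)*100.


FR = 1469.7176 / 1825.1810 * 100 = 80.5245

80.5245%


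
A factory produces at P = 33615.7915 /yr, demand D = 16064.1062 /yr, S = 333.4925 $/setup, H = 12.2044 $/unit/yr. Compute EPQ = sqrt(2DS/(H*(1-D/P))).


1 - D/P = 1 - 0.4779 = 0.5221
H*(1-D/P) = 6.3722
2DS = 10714517.8738
EPQ = sqrt(1681437.4590) = 1296.7025

1296.7025 units


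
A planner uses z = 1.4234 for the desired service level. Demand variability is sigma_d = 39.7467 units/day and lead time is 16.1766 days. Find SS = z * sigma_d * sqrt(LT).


sqrt(LT) = sqrt(16.1766) = 4.0220
SS = 1.4234 * 39.7467 * 4.0220 = 227.5473

227.5473 units


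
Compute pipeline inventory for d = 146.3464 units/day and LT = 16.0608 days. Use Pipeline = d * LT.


Pipeline = 146.3464 * 16.0608 = 2350.4403

2350.4403 units


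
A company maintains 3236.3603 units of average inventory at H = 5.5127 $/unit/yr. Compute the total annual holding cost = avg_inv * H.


Cost = 3236.3603 * 5.5127 = 17841.0834

17841.0834 $/yr


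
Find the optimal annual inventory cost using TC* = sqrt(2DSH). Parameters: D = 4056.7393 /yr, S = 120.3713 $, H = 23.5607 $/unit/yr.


2*D*S*H = 23010085.6542
TC* = sqrt(23010085.6542) = 4796.8829

4796.8829 $/yr


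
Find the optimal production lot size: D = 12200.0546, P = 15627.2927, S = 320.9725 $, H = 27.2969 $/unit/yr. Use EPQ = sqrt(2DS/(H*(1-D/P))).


1 - D/P = 1 - 0.7807 = 0.2193
H*(1-D/P) = 5.9865
2DS = 7831764.0502
EPQ = sqrt(1308234.9147) = 1143.7810

1143.7810 units


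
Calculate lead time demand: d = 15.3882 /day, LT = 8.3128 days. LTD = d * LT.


LTD = 15.3882 * 8.3128 = 127.9190

127.9190 units


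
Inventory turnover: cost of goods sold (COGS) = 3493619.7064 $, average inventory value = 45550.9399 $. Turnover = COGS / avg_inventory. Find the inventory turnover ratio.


Turnover = 3493619.7064 / 45550.9399 = 76.6970

76.6970


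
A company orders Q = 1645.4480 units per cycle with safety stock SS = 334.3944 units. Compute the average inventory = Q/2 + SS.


Q/2 = 822.7240
Avg = 822.7240 + 334.3944 = 1157.1184

1157.1184 units


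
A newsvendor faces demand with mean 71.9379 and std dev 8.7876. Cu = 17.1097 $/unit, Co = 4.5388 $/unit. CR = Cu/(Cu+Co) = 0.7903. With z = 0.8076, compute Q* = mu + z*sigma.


CR = Cu/(Cu+Co) = 17.1097/(17.1097+4.5388) = 0.7903
z = 0.8076
Q* = 71.9379 + 0.8076 * 8.7876 = 79.0348

79.0348 units


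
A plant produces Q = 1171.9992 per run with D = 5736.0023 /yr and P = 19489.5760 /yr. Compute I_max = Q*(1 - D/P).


D/P = 0.2943
1 - D/P = 0.7057
I_max = 1171.9992 * 0.7057 = 827.0666

827.0666 units


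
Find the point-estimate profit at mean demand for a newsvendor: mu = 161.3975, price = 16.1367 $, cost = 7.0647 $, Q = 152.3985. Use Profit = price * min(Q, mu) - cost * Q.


Sales at mu = min(152.3985, 161.3975) = 152.3985
Revenue = 16.1367 * 152.3985 = 2459.2089
Total cost = 7.0647 * 152.3985 = 1076.6497
Profit = 2459.2089 - 1076.6497 = 1382.5592

1382.5592 $


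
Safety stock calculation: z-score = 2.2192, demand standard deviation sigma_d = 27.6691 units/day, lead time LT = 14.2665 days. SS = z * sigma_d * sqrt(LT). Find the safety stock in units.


sqrt(LT) = sqrt(14.2665) = 3.7771
SS = 2.2192 * 27.6691 * 3.7771 = 231.9264

231.9264 units


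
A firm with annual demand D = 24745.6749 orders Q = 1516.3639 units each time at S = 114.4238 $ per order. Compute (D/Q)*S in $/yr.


Number of orders = D/Q = 16.3191
Cost = 16.3191 * 114.4238 = 1867.2920

1867.2920 $/yr


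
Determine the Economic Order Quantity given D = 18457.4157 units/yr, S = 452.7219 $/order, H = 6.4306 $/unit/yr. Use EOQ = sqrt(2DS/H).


2*D*S = 2 * 18457.4157 * 452.7219 = 16712152.6096
2*D*S/H = 2598848.1028
EOQ = sqrt(2598848.1028) = 1612.0943

1612.0943 units


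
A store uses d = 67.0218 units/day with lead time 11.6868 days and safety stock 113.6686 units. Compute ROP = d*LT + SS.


d*LT = 67.0218 * 11.6868 = 783.2704
ROP = 783.2704 + 113.6686 = 896.9390

896.9390 units


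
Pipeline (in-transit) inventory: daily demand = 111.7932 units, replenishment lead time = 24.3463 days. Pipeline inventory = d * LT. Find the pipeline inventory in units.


Pipeline = 111.7932 * 24.3463 = 2721.7508

2721.7508 units


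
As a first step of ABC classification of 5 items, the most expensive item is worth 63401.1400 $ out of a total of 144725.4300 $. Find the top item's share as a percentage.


Top item = 63401.1400
Total = 144725.4300
Percentage = 63401.1400 / 144725.4300 * 100 = 43.8079

43.8079%


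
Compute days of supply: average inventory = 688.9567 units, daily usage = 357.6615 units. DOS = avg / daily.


DOS = 688.9567 / 357.6615 = 1.9263

1.9263 days


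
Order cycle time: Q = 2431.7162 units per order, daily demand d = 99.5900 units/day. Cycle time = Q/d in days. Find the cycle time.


Cycle = 2431.7162 / 99.5900 = 24.4173

24.4173 days


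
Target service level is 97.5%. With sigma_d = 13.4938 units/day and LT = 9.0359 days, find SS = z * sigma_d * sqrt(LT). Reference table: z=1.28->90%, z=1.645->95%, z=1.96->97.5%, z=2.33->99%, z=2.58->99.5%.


From the table, SL = 97.5% corresponds to z = 1.96
sqrt(LT) = sqrt(9.0359) = 3.0060
SS = 1.96 * 13.4938 * 3.0060 = 79.5016

79.5016 units


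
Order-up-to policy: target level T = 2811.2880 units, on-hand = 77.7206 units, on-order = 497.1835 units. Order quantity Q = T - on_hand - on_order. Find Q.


Inventory position = OH + OO = 77.7206 + 497.1835 = 574.9041
Q = 2811.2880 - 574.9041 = 2236.3839

2236.3839 units


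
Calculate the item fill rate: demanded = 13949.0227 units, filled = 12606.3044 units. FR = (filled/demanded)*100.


FR = 12606.3044 / 13949.0227 * 100 = 90.3741

90.3741%


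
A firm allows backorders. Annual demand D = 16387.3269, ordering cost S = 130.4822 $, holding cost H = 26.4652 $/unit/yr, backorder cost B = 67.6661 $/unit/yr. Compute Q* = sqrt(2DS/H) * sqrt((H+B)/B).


sqrt(2DS/H) = 401.9825
sqrt((H+B)/B) = 1.1795
Q* = 401.9825 * 1.1795 = 474.1203

474.1203 units


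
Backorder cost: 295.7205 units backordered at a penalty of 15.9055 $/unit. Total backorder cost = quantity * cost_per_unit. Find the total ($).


Total = 295.7205 * 15.9055 = 4703.5824

4703.5824 $


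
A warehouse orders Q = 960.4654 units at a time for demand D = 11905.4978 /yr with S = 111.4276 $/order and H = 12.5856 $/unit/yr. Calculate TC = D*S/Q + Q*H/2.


Ordering cost = D*S/Q = 1381.2065
Holding cost = Q*H/2 = 6044.0167
TC = 1381.2065 + 6044.0167 = 7425.2232

7425.2232 $/yr


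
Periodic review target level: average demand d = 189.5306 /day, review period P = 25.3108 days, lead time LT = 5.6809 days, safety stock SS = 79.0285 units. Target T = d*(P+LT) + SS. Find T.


P + LT = 30.9917
d*(P+LT) = 189.5306 * 30.9917 = 5873.8755
T = 5873.8755 + 79.0285 = 5952.9040

5952.9040 units


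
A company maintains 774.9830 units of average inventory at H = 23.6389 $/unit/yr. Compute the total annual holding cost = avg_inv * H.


Cost = 774.9830 * 23.6389 = 18319.7456

18319.7456 $/yr


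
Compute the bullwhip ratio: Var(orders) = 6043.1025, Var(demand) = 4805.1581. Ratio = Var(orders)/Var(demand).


BW = 6043.1025 / 4805.1581 = 1.2576

1.2576


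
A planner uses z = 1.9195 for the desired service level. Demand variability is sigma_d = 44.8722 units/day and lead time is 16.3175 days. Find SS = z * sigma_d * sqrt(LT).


sqrt(LT) = sqrt(16.3175) = 4.0395
SS = 1.9195 * 44.8722 * 4.0395 = 347.9303

347.9303 units


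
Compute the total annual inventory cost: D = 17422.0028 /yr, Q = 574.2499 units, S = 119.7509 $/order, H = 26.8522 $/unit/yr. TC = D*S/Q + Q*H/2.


Ordering cost = D*S/Q = 3633.0882
Holding cost = Q*H/2 = 7709.9366
TC = 3633.0882 + 7709.9366 = 11343.0247

11343.0247 $/yr


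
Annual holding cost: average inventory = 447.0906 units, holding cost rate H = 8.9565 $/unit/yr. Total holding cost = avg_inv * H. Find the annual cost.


Cost = 447.0906 * 8.9565 = 4004.3670

4004.3670 $/yr


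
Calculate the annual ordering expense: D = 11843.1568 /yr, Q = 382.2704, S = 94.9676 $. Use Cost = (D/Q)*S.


Number of orders = D/Q = 30.9811
Cost = 30.9811 * 94.9676 = 2942.2005

2942.2005 $/yr


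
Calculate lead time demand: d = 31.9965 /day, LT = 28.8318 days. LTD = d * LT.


LTD = 31.9965 * 28.8318 = 922.5167

922.5167 units


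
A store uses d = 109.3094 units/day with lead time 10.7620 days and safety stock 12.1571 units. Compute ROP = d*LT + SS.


d*LT = 109.3094 * 10.7620 = 1176.3878
ROP = 1176.3878 + 12.1571 = 1188.5449

1188.5449 units


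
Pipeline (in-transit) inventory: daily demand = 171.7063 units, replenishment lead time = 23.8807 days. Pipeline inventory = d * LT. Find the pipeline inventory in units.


Pipeline = 171.7063 * 23.8807 = 4100.4666

4100.4666 units


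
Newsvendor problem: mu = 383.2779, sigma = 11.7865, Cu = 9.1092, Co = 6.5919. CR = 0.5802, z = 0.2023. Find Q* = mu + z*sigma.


CR = Cu/(Cu+Co) = 9.1092/(9.1092+6.5919) = 0.5802
z = 0.2023
Q* = 383.2779 + 0.2023 * 11.7865 = 385.6623

385.6623 units


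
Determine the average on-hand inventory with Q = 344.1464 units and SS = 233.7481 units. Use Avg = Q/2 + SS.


Q/2 = 172.0732
Avg = 172.0732 + 233.7481 = 405.8213

405.8213 units


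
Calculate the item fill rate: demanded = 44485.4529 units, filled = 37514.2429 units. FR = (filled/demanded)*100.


FR = 37514.2429 / 44485.4529 * 100 = 84.3292

84.3292%


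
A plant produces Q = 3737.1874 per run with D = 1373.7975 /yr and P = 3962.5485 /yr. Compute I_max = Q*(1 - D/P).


D/P = 0.3467
1 - D/P = 0.6533
I_max = 3737.1874 * 0.6533 = 2441.5216

2441.5216 units


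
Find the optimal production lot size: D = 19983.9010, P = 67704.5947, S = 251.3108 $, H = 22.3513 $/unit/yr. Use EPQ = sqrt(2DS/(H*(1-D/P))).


1 - D/P = 1 - 0.2952 = 0.7048
H*(1-D/P) = 15.7540
2DS = 10044340.2949
EPQ = sqrt(637573.1575) = 798.4818

798.4818 units


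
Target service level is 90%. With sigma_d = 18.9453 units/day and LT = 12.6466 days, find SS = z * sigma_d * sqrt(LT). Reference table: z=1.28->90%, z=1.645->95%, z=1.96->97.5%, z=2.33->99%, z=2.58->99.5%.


From the table, SL = 90% corresponds to z = 1.28
sqrt(LT) = sqrt(12.6466) = 3.5562
SS = 1.28 * 18.9453 * 3.5562 = 86.2379

86.2379 units


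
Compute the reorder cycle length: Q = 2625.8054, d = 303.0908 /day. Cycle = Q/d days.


Cycle = 2625.8054 / 303.0908 = 8.6634

8.6634 days


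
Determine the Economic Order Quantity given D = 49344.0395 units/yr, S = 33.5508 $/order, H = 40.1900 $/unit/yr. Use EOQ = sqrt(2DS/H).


2*D*S = 2 * 49344.0395 * 33.5508 = 3311064.0009
2*D*S/H = 82385.2700
EOQ = sqrt(82385.2700) = 287.0283

287.0283 units


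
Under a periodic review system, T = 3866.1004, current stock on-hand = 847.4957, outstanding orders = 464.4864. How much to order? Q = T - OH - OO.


Inventory position = OH + OO = 847.4957 + 464.4864 = 1311.9821
Q = 3866.1004 - 1311.9821 = 2554.1183

2554.1183 units


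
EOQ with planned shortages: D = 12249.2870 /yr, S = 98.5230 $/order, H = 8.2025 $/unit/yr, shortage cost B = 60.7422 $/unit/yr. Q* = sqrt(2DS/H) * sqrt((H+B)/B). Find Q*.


sqrt(2DS/H) = 542.4580
sqrt((H+B)/B) = 1.0654
Q* = 542.4580 * 1.0654 = 577.9247

577.9247 units


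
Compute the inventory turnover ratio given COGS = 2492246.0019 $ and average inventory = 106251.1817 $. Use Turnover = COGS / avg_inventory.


Turnover = 2492246.0019 / 106251.1817 = 23.4562

23.4562


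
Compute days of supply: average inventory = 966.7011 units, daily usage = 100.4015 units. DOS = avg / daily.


DOS = 966.7011 / 100.4015 = 9.6284

9.6284 days


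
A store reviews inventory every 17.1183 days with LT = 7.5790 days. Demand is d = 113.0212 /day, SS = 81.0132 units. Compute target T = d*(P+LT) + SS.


P + LT = 24.6973
d*(P+LT) = 113.0212 * 24.6973 = 2791.3185
T = 2791.3185 + 81.0132 = 2872.3317

2872.3317 units


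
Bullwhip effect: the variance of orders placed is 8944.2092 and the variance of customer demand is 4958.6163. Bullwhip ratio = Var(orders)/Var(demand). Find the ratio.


BW = 8944.2092 / 4958.6163 = 1.8038

1.8038


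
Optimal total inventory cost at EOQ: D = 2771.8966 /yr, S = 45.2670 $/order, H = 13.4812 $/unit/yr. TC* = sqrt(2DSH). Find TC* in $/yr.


2*D*S*H = 3383119.0949
TC* = sqrt(3383119.0949) = 1839.3257

1839.3257 $/yr


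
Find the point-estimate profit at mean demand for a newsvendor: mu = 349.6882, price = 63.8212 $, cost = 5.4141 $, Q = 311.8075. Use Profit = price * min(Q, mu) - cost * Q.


Sales at mu = min(311.8075, 349.6882) = 311.8075
Revenue = 63.8212 * 311.8075 = 19899.9288
Total cost = 5.4141 * 311.8075 = 1688.1570
Profit = 19899.9288 - 1688.1570 = 18211.7718

18211.7718 $


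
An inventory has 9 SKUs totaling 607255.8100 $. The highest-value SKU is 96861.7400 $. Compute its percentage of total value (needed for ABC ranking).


Top item = 96861.7400
Total = 607255.8100
Percentage = 96861.7400 / 607255.8100 * 100 = 15.9507

15.9507%


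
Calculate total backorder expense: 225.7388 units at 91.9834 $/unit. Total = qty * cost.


Total = 225.7388 * 91.9834 = 20764.2223

20764.2223 $


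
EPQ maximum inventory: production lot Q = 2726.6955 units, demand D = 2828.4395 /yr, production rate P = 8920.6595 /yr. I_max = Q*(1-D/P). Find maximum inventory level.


D/P = 0.3171
1 - D/P = 0.6829
I_max = 2726.6955 * 0.6829 = 1862.1526

1862.1526 units


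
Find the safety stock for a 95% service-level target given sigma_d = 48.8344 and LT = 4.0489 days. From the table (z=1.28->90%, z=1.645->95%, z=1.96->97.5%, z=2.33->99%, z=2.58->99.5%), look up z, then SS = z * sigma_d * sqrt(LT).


From the table, SL = 95% corresponds to z = 1.645
sqrt(LT) = sqrt(4.0489) = 2.0122
SS = 1.645 * 48.8344 * 2.0122 = 161.6443

161.6443 units


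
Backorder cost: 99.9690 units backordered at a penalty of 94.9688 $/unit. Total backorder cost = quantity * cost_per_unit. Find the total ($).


Total = 99.9690 * 94.9688 = 9493.9360

9493.9360 $


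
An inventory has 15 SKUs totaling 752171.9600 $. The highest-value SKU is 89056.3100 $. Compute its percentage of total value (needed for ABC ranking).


Top item = 89056.3100
Total = 752171.9600
Percentage = 89056.3100 / 752171.9600 * 100 = 11.8399

11.8399%


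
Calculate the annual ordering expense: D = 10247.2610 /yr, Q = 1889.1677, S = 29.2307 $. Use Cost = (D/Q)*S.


Number of orders = D/Q = 5.4242
Cost = 5.4242 * 29.2307 = 158.5537

158.5537 $/yr


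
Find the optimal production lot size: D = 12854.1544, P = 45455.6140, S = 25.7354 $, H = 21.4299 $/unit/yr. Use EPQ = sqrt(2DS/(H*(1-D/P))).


1 - D/P = 1 - 0.2828 = 0.7172
H*(1-D/P) = 15.3699
2DS = 661613.6103
EPQ = sqrt(43046.1952) = 207.4758

207.4758 units


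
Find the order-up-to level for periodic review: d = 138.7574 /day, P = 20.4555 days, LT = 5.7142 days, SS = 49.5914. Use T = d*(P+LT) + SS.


P + LT = 26.1697
d*(P+LT) = 138.7574 * 26.1697 = 3631.2395
T = 3631.2395 + 49.5914 = 3680.8309

3680.8309 units


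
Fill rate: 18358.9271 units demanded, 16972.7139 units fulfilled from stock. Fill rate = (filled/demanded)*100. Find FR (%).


FR = 16972.7139 / 18358.9271 * 100 = 92.4494

92.4494%


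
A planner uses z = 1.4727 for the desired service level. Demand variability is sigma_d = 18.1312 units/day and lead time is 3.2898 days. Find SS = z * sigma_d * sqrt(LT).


sqrt(LT) = sqrt(3.2898) = 1.8138
SS = 1.4727 * 18.1312 * 1.8138 = 48.4312

48.4312 units


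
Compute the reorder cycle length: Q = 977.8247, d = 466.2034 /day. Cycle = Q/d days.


Cycle = 977.8247 / 466.2034 = 2.0974

2.0974 days


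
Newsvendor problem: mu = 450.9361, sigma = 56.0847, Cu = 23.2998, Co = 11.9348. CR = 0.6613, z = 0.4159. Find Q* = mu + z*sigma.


CR = Cu/(Cu+Co) = 23.2998/(23.2998+11.9348) = 0.6613
z = 0.4159
Q* = 450.9361 + 0.4159 * 56.0847 = 474.2617

474.2617 units


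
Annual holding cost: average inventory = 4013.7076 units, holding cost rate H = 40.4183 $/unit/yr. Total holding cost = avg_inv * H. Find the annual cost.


Cost = 4013.7076 * 40.4183 = 162227.2379

162227.2379 $/yr


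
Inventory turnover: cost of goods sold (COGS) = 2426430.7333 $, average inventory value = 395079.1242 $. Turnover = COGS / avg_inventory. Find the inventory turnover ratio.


Turnover = 2426430.7333 / 395079.1242 = 6.1416

6.1416


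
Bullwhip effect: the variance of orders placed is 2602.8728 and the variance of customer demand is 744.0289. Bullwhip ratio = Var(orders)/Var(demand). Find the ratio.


BW = 2602.8728 / 744.0289 = 3.4983

3.4983


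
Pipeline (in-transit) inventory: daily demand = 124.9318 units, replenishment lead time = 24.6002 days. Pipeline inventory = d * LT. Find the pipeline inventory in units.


Pipeline = 124.9318 * 24.6002 = 3073.3473

3073.3473 units


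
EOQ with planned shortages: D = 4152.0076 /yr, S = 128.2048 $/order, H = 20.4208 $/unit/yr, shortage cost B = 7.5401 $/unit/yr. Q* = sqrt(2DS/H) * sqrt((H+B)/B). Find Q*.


sqrt(2DS/H) = 228.3283
sqrt((H+B)/B) = 1.9257
Q* = 228.3283 * 1.9257 = 439.6903

439.6903 units


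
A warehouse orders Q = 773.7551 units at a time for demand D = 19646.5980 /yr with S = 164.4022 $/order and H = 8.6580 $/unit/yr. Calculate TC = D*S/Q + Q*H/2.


Ordering cost = D*S/Q = 4174.3750
Holding cost = Q*H/2 = 3349.5858
TC = 4174.3750 + 3349.5858 = 7523.9608

7523.9608 $/yr


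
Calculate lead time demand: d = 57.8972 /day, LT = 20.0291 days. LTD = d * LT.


LTD = 57.8972 * 20.0291 = 1159.6288

1159.6288 units


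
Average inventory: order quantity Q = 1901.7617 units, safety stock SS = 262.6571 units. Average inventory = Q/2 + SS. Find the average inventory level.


Q/2 = 950.8809
Avg = 950.8809 + 262.6571 = 1213.5379

1213.5379 units


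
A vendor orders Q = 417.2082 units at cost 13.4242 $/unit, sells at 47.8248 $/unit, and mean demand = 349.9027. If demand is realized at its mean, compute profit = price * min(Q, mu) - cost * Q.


Sales at mu = min(417.2082, 349.9027) = 349.9027
Revenue = 47.8248 * 349.9027 = 16734.0266
Total cost = 13.4242 * 417.2082 = 5600.6863
Profit = 16734.0266 - 5600.6863 = 11133.3403

11133.3403 $


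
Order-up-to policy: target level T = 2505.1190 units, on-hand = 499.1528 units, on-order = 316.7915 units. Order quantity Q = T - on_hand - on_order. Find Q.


Inventory position = OH + OO = 499.1528 + 316.7915 = 815.9443
Q = 2505.1190 - 815.9443 = 1689.1747

1689.1747 units


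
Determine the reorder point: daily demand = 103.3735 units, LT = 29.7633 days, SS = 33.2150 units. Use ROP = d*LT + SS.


d*LT = 103.3735 * 29.7633 = 3076.7365
ROP = 3076.7365 + 33.2150 = 3109.9515

3109.9515 units
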